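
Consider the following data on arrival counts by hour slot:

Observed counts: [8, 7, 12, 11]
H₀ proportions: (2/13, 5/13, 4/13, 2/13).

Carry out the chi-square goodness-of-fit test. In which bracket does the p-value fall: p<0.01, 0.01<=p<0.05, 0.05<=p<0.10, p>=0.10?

n = 38; E_i = n·p_i = [5.85, 14.62, 11.69, 5.85]
χ² = (8−5.85)²/5.85 + (7−14.62)²/14.62 + (12−11.69)²/11.69 + (11−5.85)²/5.85 = 9.3132
df = 3
p-value (upper-tail) = 0.02540
→ bracket: 0.01<=p<0.05

p-value bracket: 0.01<=p<0.05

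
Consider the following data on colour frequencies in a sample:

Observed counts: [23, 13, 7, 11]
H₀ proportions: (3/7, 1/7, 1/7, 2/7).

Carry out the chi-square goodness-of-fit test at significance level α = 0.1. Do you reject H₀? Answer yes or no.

n = 54; E_i = n·p_i = [23.14, 7.71, 7.71, 15.43]
χ² = (23−23.14)²/23.14 + (13−7.71)²/7.71 + (7−7.71)²/7.71 + (11−15.43)²/15.43 = 4.9599
df = 3
p-value (upper-tail) = 0.17476
At α=0.1: p ≥ α → fail to reject H₀

reject H₀: no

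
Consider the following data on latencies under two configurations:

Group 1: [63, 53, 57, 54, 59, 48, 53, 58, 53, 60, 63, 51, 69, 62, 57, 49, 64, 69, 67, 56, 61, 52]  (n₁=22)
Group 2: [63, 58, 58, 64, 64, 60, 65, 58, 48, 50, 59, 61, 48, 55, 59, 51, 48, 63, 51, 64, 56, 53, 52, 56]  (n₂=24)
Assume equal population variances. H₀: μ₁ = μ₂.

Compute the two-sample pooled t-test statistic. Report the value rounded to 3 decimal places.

x̄₁=58.091, s₁=6.179, n₁=22
x̄₂=56.833, s₂=5.631, n₂=24
s_p² = [21·6.179² + 23·5.631²]/44 = 34.7989
SE = √(s_p²·(1/22+1/24)) = 1.7412
t = (58.091−56.833)/1.7412 = 0.7223
df = 44

test statistic = 0.722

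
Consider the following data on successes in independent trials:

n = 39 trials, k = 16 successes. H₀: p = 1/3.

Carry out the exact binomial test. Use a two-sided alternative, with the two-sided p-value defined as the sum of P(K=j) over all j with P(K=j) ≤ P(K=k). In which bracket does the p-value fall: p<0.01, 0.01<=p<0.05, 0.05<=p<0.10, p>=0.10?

Exact binomial: n=39, k=16, p₀=1/3=0.3333
P(X=j) = C(n,j)·p₀^j·(1−p₀)^(n−j); p = Σ P(X=j) over j with P(X=j) ≤ P(X=16)
p-value (two-sided) = 0.31175
→ bracket: p>=0.10

p-value bracket: p>=0.10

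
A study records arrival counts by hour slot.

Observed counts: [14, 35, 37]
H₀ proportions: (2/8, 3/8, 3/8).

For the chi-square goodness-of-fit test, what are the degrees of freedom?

degrees of freedom = 2

df = k − 1 = 3 − 1 = 2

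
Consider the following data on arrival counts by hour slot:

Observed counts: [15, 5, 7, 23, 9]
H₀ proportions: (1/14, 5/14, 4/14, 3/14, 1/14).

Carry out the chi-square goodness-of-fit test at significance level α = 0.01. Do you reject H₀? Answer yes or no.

reject H₀: yes

n = 59; E_i = n·p_i = [4.21, 21.07, 16.86, 12.64, 4.21]
χ² = (15−4.21)²/4.21 + (5−21.07)²/21.07 + (7−16.86)²/16.86 + (23−12.64)²/12.64 + (9−4.21)²/4.21 = 59.5452
df = 4
p-value (upper-tail) = 0.00000
At α=0.01: p < α → reject H₀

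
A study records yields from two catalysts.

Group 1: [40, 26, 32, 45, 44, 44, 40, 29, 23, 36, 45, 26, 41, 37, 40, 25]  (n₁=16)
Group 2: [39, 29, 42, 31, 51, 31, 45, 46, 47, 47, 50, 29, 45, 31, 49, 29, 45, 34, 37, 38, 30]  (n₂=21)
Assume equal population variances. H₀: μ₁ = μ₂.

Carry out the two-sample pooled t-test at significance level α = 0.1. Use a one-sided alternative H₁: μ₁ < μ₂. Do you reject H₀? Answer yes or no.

x̄₁=35.812, s₁=7.825, n₁=16
x̄₂=39.286, s₂=7.938, n₂=21
s_p² = [15·7.825² + 20·7.938²]/35 = 62.2492
SE = √(s_p²·(1/16+1/21)) = 2.6182
t = (35.812−39.286)/2.6182 = -1.3266
df = 35
p-value (one-sided, H₁ less) = 0.09662
At α=0.1: p < α → reject H₀

reject H₀: yes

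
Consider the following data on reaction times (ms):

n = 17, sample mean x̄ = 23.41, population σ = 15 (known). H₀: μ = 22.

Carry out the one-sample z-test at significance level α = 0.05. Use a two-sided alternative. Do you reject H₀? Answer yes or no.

reject H₀: no

SE = σ/√n = 15/√17 = 3.6380
z = (x̄−μ₀)/SE = (23.41−22)/3.6380 = 0.3876
p-value (two-sided) = 0.69833
At α=0.05: p ≥ α → fail to reject H₀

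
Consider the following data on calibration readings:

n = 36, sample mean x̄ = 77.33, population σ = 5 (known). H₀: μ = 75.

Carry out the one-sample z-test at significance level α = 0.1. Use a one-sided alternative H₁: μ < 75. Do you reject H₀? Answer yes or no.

reject H₀: no

SE = σ/√n = 5/√36 = 0.8333
z = (x̄−μ₀)/SE = (77.33−75)/0.8333 = 2.7960
p-value (one-sided, H₁ less) = 0.99741
At α=0.1: p ≥ α → fail to reject H₀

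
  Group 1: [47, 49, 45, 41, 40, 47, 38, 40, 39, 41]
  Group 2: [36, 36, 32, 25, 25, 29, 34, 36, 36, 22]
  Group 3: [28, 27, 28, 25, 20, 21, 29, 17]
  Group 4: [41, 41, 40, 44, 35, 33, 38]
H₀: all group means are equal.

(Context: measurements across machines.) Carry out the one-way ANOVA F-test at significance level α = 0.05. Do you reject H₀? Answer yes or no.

Group means [42.70, 31.10, 24.38, 38.86], grand mean 34.429
SSB = Σnᵢ(x̄ᵢ−x̄)² = 1740.839; SSW = ΣΣ(x−x̄ᵢ)² = 631.732
MSB = 1740.839/3 = 580.2798; MSW = 631.732/31 = 20.3785
F = MSB/MSW = 28.4752
df = (3, 31)
p-value (upper-tail) = 0.00000
At α=0.05: p < α → reject H₀

reject H₀: yes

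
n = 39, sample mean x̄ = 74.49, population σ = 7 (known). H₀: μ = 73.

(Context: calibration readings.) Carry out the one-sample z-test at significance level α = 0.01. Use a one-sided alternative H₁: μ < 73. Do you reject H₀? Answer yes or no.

reject H₀: no

SE = σ/√n = 7/√39 = 1.1209
z = (x̄−μ₀)/SE = (74.49−73)/1.1209 = 1.3293
p-value (one-sided, H₁ less) = 0.90812
At α=0.01: p ≥ α → fail to reject H₀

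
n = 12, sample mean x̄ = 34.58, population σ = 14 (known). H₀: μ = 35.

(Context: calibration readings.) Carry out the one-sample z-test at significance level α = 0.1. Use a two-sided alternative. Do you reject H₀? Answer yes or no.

reject H₀: no

SE = σ/√n = 14/√12 = 4.0415
z = (x̄−μ₀)/SE = (34.58−35)/4.0415 = -0.1039
p-value (two-sided) = 0.91723
At α=0.1: p ≥ α → fail to reject H₀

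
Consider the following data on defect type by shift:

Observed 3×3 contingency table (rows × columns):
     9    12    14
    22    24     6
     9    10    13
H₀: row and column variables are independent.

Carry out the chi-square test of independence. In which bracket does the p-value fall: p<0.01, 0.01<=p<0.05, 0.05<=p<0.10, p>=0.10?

p-value bracket: 0.01<=p<0.05

Row totals [35, 52, 32], col totals [40, 46, 33], n=119
χ² = (9−11.76)²/11.76 + (12−13.53)²/13.53 + (14−9.71)²/9.71 + (22−17.48)²/17.48 + (24−20.10)²/20.10 + (6−14.42)²/14.42 + (9−10.76)²/10.76 + (10−12.37)²/12.37 + (13−8.87)²/8.87 = 12.2240
df = 4
p-value (upper-tail) = 0.01576
→ bracket: 0.01<=p<0.05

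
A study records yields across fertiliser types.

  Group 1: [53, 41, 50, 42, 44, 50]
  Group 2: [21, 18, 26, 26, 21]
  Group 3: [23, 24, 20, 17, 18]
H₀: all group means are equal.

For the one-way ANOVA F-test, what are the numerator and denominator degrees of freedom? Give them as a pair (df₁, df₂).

degrees of freedom = [2, 13]

k = 3 groups, N = 16 total
df = (k−1, N−k) = (3−1, 16−3) = (2, 13)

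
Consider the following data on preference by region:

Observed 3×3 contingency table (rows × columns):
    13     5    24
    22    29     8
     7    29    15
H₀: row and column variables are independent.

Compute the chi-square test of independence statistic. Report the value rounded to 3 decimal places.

test statistic = 33.470

Row totals [42, 59, 51], col totals [42, 63, 47], n=152
χ² = (13−11.61)²/11.61 + (5−17.41)²/17.41 + (24−12.99)²/12.99 + (22−16.30)²/16.30 + (29−24.45)²/24.45 + (8−18.24)²/18.24 + (7−14.09)²/14.09 + (29−21.14)²/21.14 + (15−15.77)²/15.77 = 33.4696
df = 4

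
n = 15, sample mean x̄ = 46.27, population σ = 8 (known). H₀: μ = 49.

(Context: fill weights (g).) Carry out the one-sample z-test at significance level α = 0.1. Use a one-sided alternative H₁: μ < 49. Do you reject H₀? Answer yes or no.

SE = σ/√n = 8/√15 = 2.0656
z = (x̄−μ₀)/SE = (46.27−49)/2.0656 = -1.3217
p-value (one-sided, H₁ less) = 0.09314
At α=0.1: p < α → reject H₀

reject H₀: yes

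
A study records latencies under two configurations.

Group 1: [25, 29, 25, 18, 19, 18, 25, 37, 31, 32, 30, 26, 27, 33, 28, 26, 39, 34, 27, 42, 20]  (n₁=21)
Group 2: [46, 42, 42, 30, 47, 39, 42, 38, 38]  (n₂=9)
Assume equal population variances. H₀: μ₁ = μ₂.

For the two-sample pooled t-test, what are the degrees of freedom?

df = n₁ + n₂ − 2 = 21 + 9 − 2 = 28

degrees of freedom = 28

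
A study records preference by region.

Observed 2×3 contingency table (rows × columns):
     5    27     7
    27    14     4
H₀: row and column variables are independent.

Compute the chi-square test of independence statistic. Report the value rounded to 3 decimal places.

test statistic = 19.737

Row totals [39, 45], col totals [32, 41, 11], n=84
χ² = (5−14.86)²/14.86 + (27−19.04)²/19.04 + (7−5.11)²/5.11 + (27−17.14)²/17.14 + (14−21.96)²/21.96 + (4−5.89)²/5.89 = 19.7373
df = 2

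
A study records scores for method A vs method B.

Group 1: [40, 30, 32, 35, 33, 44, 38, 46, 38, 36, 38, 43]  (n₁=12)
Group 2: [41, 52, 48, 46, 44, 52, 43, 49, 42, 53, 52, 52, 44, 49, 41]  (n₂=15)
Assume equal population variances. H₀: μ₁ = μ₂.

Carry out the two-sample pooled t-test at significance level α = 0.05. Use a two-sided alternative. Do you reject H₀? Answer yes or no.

reject H₀: yes

x̄₁=37.750, s₁=4.920, n₁=12
x̄₂=47.200, s₂=4.443, n₂=15
s_p² = [11·4.920² + 14·4.443²]/25 = 21.7060
SE = √(s_p²·(1/12+1/15)) = 1.8044
t = (37.750−47.200)/1.8044 = -5.2372
df = 25
p-value (two-sided) = 0.00002
At α=0.05: p < α → reject H₀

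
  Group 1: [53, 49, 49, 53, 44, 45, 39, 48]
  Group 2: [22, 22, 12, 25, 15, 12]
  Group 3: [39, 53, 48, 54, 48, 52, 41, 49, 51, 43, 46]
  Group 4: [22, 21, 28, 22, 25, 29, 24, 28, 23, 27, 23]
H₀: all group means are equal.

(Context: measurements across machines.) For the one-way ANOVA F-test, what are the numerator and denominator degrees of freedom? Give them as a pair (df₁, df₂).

k = 4 groups, N = 36 total
df = (k−1, N−k) = (4−1, 36−4) = (3, 32)

degrees of freedom = [3, 32]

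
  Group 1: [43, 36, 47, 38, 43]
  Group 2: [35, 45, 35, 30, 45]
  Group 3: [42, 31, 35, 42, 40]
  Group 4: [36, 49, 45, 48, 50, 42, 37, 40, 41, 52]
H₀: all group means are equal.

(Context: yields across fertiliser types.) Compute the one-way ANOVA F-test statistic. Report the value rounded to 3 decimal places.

test statistic = 1.991

Group means [41.40, 38.00, 38.00, 44.00], grand mean 41.080
SSB = Σnᵢ(x̄ᵢ−x̄)² = 180.640; SSW = ΣΣ(x−x̄ᵢ)² = 635.200
MSB = 180.640/3 = 60.2133; MSW = 635.200/21 = 30.2476
F = MSB/MSW = 1.9907
df = (3, 21)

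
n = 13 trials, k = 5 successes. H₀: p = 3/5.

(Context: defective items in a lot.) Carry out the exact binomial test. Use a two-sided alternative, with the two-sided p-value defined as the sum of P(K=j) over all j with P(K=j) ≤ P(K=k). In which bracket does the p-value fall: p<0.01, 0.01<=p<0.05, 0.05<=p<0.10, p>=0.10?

p-value bracket: p>=0.10

Exact binomial: n=13, k=5, p₀=3/5=0.6000
P(X=j) = C(n,j)·p₀^j·(1−p₀)^(n−j); p = Σ P(X=j) over j with P(X=j) ≤ P(X=5)
p-value (two-sided) = 0.15557
→ bracket: p>=0.10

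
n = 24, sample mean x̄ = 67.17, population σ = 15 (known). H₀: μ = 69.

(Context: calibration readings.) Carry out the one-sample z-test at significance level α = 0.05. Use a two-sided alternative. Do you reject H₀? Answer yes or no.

reject H₀: no

SE = σ/√n = 15/√24 = 3.0619
z = (x̄−μ₀)/SE = (67.17−69)/3.0619 = -0.5977
p-value (two-sided) = 0.55006
At α=0.05: p ≥ α → fail to reject H₀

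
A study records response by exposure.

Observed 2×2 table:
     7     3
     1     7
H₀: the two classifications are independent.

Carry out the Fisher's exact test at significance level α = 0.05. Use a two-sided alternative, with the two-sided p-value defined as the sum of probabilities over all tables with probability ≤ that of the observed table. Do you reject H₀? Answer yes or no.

Margins: r₁=10, r₂=8, c₁=8, c₂=10, n=18
p_obs = C(10,7)·C(8,1)/C(18,8); sum pmf over tables with pmf ≤ p_obs
p-value (two-sided) = 0.02482
At α=0.05: p < α → reject H₀

reject H₀: yes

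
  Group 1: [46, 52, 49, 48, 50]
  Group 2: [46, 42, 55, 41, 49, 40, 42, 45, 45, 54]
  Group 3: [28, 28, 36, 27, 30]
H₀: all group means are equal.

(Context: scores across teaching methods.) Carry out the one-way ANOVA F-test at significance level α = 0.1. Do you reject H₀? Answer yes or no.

reject H₀: yes

Group means [49.00, 45.90, 29.80], grand mean 42.650
SSB = Σnᵢ(x̄ᵢ−x̄)² = 1132.850; SSW = ΣΣ(x−x̄ᵢ)² = 321.700
MSB = 1132.850/2 = 566.4250; MSW = 321.700/17 = 18.9235
F = MSB/MSW = 29.9323
df = (2, 17)
p-value (upper-tail) = 0.00000
At α=0.1: p < α → reject H₀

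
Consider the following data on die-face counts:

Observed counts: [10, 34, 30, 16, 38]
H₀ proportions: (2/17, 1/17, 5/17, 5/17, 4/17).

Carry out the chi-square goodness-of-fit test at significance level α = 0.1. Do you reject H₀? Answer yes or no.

n = 128; E_i = n·p_i = [15.06, 7.53, 37.65, 37.65, 30.12]
χ² = (10−15.06)²/15.06 + (34−7.53)²/7.53 + (30−37.65)²/37.65 + (16−37.65)²/37.65 + (38−30.12)²/30.12 = 110.8234
df = 4
p-value (upper-tail) = 0.00000
At α=0.1: p < α → reject H₀

reject H₀: yes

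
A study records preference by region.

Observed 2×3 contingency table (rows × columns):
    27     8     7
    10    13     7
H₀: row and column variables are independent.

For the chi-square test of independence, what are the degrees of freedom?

degrees of freedom = 2

df = (r−1)(c−1) = (2−1)·(3−1) = 2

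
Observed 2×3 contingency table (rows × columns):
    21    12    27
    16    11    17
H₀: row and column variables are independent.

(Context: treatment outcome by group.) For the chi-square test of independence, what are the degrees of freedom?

degrees of freedom = 2

df = (r−1)(c−1) = (2−1)·(3−1) = 2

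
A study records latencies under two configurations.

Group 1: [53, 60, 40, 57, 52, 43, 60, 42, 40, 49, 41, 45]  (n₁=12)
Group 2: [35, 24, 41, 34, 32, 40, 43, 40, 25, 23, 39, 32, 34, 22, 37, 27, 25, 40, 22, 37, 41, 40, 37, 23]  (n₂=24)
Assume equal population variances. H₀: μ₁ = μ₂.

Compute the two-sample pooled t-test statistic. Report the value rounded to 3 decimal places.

x̄₁=48.500, s₁=7.717, n₁=12
x̄₂=33.042, s₂=7.232, n₂=24
s_p² = [11·7.717² + 23·7.232²]/34 = 54.6458
SE = √(s_p²·(1/12+1/24)) = 2.6136
t = (48.500−33.042)/2.6136 = 5.9147
df = 34

test statistic = 5.915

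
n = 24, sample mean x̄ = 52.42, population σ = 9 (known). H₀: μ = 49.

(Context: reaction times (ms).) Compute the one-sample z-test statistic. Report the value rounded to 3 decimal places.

test statistic = 1.862

SE = σ/√n = 9/√24 = 1.8371
z = (x̄−μ₀)/SE = (52.42−49)/1.8371 = 1.8616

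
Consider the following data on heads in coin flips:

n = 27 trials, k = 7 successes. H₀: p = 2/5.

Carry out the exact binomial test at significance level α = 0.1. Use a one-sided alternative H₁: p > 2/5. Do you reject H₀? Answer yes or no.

Exact binomial: n=27, k=7, p₀=2/5=0.4000
P(X≥7) from Σ C(n,i)·p₀^i·(1−p₀)^(n−i)
p-value (one-sided, H₁ greater) = 0.95791
At α=0.1: p ≥ α → fail to reject H₀

reject H₀: no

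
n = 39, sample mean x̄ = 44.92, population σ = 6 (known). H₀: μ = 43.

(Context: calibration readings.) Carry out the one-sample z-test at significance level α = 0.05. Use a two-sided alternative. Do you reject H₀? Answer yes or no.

reject H₀: yes

SE = σ/√n = 6/√39 = 0.9608
z = (x̄−μ₀)/SE = (44.92−43)/0.9608 = 1.9984
p-value (two-sided) = 0.04567
At α=0.05: p < α → reject H₀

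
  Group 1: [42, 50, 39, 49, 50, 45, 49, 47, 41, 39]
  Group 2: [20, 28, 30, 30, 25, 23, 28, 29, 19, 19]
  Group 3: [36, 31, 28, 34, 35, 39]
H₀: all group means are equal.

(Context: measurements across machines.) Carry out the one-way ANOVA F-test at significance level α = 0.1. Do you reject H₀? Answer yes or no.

reject H₀: yes

Group means [45.10, 25.10, 33.83], grand mean 34.808
SSB = Σnᵢ(x̄ᵢ−x̄)² = 2007.405; SSW = ΣΣ(x−x̄ᵢ)² = 442.633
MSB = 2007.405/2 = 1003.7026; MSW = 442.633/23 = 19.2449
F = MSB/MSW = 52.1541
df = (2, 23)
p-value (upper-tail) = 0.00000
At α=0.1: p < α → reject H₀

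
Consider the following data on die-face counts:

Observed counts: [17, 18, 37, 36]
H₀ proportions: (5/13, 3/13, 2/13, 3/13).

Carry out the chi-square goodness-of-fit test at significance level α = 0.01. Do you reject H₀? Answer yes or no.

n = 108; E_i = n·p_i = [41.54, 24.92, 16.62, 24.92]
χ² = (17−41.54)²/41.54 + (18−24.92)²/24.92 + (37−16.62)²/16.62 + (36−24.92)²/24.92 = 46.3509
df = 3
p-value (upper-tail) = 0.00000
At α=0.01: p < α → reject H₀

reject H₀: yes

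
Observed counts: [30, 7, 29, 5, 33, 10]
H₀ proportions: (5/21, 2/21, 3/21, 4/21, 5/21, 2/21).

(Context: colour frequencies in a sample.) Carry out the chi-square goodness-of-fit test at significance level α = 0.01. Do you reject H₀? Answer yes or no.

reject H₀: yes

n = 114; E_i = n·p_i = [27.14, 10.86, 16.29, 21.71, 27.14, 10.86]
χ² = (30−27.14)²/27.14 + (7−10.86)²/10.86 + (29−16.29)²/16.29 + (5−21.71)²/21.71 + (33−27.14)²/27.14 + (10−10.86)²/10.86 = 25.7943
df = 5
p-value (upper-tail) = 0.00010
At α=0.01: p < α → reject H₀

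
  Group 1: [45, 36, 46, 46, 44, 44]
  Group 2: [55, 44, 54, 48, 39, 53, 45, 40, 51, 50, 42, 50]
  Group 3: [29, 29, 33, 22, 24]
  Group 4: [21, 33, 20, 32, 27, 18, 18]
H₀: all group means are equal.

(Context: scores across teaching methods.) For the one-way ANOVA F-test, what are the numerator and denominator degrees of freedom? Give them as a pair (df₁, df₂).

k = 4 groups, N = 30 total
df = (k−1, N−k) = (4−1, 30−4) = (3, 26)

degrees of freedom = [3, 26]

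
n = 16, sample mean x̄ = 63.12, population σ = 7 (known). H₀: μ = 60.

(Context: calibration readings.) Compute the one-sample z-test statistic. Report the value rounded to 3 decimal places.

SE = σ/√n = 7/√16 = 1.7500
z = (x̄−μ₀)/SE = (63.12−60)/1.7500 = 1.7829

test statistic = 1.783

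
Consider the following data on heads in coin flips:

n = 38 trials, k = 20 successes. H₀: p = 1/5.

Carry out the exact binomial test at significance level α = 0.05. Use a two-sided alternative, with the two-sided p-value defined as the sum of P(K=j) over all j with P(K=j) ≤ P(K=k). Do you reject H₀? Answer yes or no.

reject H₀: yes

Exact binomial: n=38, k=20, p₀=1/5=0.2000
P(X=j) = C(n,j)·p₀^j·(1−p₀)^(n−j); p = Σ P(X=j) over j with P(X=j) ≤ P(X=20)
p-value (two-sided) = 0.00001
At α=0.05: p < α → reject H₀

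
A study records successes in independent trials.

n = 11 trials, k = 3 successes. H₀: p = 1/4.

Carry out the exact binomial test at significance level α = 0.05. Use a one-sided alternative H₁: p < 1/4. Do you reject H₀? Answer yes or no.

reject H₀: no

Exact binomial: n=11, k=3, p₀=1/4=0.2500
P(X≤3) from Σ C(n,i)·p₀^i·(1−p₀)^(n−i)
p-value (one-sided, H₁ less) = 0.71330
At α=0.05: p ≥ α → fail to reject H₀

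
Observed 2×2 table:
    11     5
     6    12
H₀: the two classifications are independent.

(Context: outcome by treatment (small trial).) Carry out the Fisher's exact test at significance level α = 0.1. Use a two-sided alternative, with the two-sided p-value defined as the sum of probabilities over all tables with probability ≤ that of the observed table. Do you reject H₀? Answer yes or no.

Margins: r₁=16, r₂=18, c₁=17, c₂=17, n=34
p_obs = C(16,11)·C(18,6)/C(34,17); sum pmf over tables with pmf ≤ p_obs
p-value (two-sided) = 0.08441
At α=0.1: p < α → reject H₀

reject H₀: yes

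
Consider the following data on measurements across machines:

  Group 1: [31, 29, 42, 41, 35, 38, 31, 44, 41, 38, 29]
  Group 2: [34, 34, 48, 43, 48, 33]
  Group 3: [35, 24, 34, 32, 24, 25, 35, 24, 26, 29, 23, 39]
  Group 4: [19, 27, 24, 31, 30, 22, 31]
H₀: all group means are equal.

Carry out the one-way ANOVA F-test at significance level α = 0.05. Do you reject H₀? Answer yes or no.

Group means [36.27, 40.00, 29.17, 26.29], grand mean 32.583
SSB = Σnᵢ(x̄ᵢ−x̄)² = 897.473; SSW = ΣΣ(x−x̄ᵢ)² = 1041.277
MSB = 897.473/3 = 299.1576; MSW = 1041.277/32 = 32.5399
F = MSB/MSW = 9.1936
df = (3, 32)
p-value (upper-tail) = 0.00016
At α=0.05: p < α → reject H₀

reject H₀: yes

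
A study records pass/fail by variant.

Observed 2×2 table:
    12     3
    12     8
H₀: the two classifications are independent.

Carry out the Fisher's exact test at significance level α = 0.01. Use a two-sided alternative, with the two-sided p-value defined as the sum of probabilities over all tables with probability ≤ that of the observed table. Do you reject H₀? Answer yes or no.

reject H₀: no

Margins: r₁=15, r₂=20, c₁=24, c₂=11, n=35
p_obs = C(15,12)·C(20,12)/C(35,24); sum pmf over tables with pmf ≤ p_obs
p-value (two-sided) = 0.28142
At α=0.01: p ≥ α → fail to reject H₀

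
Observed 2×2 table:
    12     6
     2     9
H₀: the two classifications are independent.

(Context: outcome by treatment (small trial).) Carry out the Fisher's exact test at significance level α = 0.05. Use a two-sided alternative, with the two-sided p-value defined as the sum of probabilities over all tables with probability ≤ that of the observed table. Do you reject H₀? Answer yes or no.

Margins: r₁=18, r₂=11, c₁=14, c₂=15, n=29
p_obs = C(18,12)·C(11,2)/C(29,14); sum pmf over tables with pmf ≤ p_obs
p-value (two-sided) = 0.02094
At α=0.05: p < α → reject H₀

reject H₀: yes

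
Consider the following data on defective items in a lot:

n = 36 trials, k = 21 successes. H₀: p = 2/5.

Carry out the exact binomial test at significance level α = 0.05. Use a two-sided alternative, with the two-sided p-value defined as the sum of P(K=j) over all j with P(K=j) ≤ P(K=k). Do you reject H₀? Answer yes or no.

Exact binomial: n=36, k=21, p₀=2/5=0.4000
P(X=j) = C(n,j)·p₀^j·(1−p₀)^(n−j); p = Σ P(X=j) over j with P(X=j) ≤ P(X=21)
p-value (two-sided) = 0.02743
At α=0.05: p < α → reject H₀

reject H₀: yes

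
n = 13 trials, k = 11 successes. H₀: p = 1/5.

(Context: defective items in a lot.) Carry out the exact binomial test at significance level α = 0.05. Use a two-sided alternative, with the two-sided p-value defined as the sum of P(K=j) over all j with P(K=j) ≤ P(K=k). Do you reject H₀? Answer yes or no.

Exact binomial: n=13, k=11, p₀=1/5=0.2000
P(X=j) = C(n,j)·p₀^j·(1−p₀)^(n−j); p = Σ P(X=j) over j with P(X=j) ≤ P(X=11)
p-value (two-sided) = 0.00000
At α=0.05: p < α → reject H₀

reject H₀: yes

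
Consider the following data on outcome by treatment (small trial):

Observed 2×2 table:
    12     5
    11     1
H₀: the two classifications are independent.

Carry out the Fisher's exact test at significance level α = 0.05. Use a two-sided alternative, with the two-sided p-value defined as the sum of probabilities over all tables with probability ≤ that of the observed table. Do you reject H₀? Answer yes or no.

Margins: r₁=17, r₂=12, c₁=23, c₂=6, n=29
p_obs = C(17,12)·C(12,11)/C(29,23); sum pmf over tables with pmf ≤ p_obs
p-value (two-sided) = 0.35439
At α=0.05: p ≥ α → fail to reject H₀

reject H₀: no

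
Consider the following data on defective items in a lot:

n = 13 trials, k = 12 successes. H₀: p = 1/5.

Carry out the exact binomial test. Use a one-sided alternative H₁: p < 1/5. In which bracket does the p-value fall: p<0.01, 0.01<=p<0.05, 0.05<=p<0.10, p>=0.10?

Exact binomial: n=13, k=12, p₀=1/5=0.2000
P(X≤12) from Σ C(n,i)·p₀^i·(1−p₀)^(n−i)
p-value (one-sided, H₁ less) = 1.00000
→ bracket: p>=0.10

p-value bracket: p>=0.10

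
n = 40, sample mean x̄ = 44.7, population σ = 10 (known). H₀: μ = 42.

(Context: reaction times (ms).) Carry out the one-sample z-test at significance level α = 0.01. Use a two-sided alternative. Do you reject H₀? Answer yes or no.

reject H₀: no

SE = σ/√n = 10/√40 = 1.5811
z = (x̄−μ₀)/SE = (44.7−42)/1.5811 = 1.7076
p-value (two-sided) = 0.08771
At α=0.01: p ≥ α → fail to reject H₀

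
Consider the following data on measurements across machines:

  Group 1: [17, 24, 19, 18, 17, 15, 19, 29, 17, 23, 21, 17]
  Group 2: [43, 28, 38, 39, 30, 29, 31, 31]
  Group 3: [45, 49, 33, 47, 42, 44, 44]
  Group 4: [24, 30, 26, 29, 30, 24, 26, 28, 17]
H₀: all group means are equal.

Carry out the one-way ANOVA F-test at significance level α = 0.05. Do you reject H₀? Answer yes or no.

Group means [19.67, 33.62, 43.43, 26.00], grand mean 28.972
SSB = Σnᵢ(x̄ᵢ−x̄)² = 2754.716; SSW = ΣΣ(x−x̄ᵢ)² = 680.256
MSB = 2754.716/3 = 918.2388; MSW = 680.256/32 = 21.2580
F = MSB/MSW = 43.1950
df = (3, 32)
p-value (upper-tail) = 0.00000
At α=0.05: p < α → reject H₀

reject H₀: yes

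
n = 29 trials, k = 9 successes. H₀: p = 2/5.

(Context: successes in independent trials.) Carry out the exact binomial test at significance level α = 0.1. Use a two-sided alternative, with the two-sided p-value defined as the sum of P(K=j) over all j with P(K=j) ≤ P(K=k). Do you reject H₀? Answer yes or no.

reject H₀: no

Exact binomial: n=29, k=9, p₀=2/5=0.4000
P(X=j) = C(n,j)·p₀^j·(1−p₀)^(n−j); p = Σ P(X=j) over j with P(X=j) ≤ P(X=9)
p-value (two-sided) = 0.35089
At α=0.1: p ≥ α → fail to reject H₀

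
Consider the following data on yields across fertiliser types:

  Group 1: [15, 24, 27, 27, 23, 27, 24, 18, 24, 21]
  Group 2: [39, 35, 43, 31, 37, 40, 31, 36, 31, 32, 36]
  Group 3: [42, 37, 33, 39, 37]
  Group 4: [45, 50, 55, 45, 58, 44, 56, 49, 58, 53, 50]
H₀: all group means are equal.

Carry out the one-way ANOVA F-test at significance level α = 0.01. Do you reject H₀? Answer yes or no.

Group means [23.00, 35.55, 37.60, 51.18], grand mean 37.081
SSB = Σnᵢ(x̄ᵢ−x̄)² = 4197.193; SSW = ΣΣ(x−x̄ᵢ)² = 621.564
MSB = 4197.193/3 = 1399.0644; MSW = 621.564/33 = 18.8353
F = MSB/MSW = 74.2790
df = (3, 33)
p-value (upper-tail) = 0.00000
At α=0.01: p < α → reject H₀

reject H₀: yes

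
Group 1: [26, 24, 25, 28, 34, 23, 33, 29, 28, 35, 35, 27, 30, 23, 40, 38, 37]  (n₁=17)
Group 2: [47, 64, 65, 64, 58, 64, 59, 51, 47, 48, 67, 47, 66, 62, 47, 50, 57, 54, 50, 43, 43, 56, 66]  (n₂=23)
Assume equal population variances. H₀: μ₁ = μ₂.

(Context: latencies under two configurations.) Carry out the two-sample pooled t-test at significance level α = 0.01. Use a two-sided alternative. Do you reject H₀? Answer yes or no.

reject H₀: yes

x̄₁=30.294, s₁=5.475, n₁=17
x̄₂=55.435, s₂=8.157, n₂=23
s_p² = [16·5.475² + 22·8.157²]/38 = 51.1364
SE = √(s_p²·(1/17+1/23)) = 2.2872
t = (30.294−55.435)/2.2872 = -10.9918
df = 38
p-value (two-sided) = 0.00000
At α=0.01: p < α → reject H₀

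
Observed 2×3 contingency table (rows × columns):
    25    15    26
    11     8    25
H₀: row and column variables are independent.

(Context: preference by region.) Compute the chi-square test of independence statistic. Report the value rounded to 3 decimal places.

Row totals [66, 44], col totals [36, 23, 51], n=110
χ² = (25−21.60)²/21.60 + (15−13.80)²/13.80 + (26−30.60)²/30.60 + (11−14.40)²/14.40 + (8−9.20)²/9.20 + (25−20.40)²/20.40 = 3.3276
df = 2

test statistic = 3.328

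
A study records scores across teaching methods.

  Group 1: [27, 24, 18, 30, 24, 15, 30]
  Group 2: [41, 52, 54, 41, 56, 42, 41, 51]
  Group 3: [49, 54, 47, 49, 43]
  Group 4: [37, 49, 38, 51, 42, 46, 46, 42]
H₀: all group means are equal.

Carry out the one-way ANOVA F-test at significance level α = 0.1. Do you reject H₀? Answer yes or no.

Group means [24.00, 47.25, 48.40, 43.88], grand mean 40.679
SSB = Σnᵢ(x̄ᵢ−x̄)² = 2672.532; SSW = ΣΣ(x−x̄ᵢ)² = 739.575
MSB = 2672.532/3 = 890.8440; MSW = 739.575/24 = 30.8156
F = MSB/MSW = 28.9088
df = (3, 24)
p-value (upper-tail) = 0.00000
At α=0.1: p < α → reject H₀

reject H₀: yes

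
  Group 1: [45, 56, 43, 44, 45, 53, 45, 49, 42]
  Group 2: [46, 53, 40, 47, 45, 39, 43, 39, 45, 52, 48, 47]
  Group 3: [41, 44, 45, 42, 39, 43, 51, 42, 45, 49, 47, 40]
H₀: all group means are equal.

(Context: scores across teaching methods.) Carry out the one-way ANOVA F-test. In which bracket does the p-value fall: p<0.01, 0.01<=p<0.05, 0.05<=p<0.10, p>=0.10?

Group means [46.89, 45.33, 44.00], grand mean 45.273
SSB = Σnᵢ(x̄ᵢ−x̄)² = 42.990; SSW = ΣΣ(x−x̄ᵢ)² = 557.556
MSB = 42.990/2 = 21.4949; MSW = 557.556/30 = 18.5852
F = MSB/MSW = 1.1566
df = (2, 30)
p-value (upper-tail) = 0.32820
→ bracket: p>=0.10

p-value bracket: p>=0.10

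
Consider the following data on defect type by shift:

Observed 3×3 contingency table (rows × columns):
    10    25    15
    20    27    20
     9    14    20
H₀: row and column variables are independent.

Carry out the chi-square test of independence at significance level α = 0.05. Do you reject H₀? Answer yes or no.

reject H₀: no

Row totals [50, 67, 43], col totals [39, 66, 55], n=160
χ² = (10−12.19)²/12.19 + (25−20.62)²/20.62 + (15−17.19)²/17.19 + (20−16.33)²/16.33 + (27−27.64)²/27.64 + (20−23.03)²/23.03 + (9−10.48)²/10.48 + (14−17.74)²/17.74 + (20−14.78)²/14.78 = 5.6763
df = 4
p-value (upper-tail) = 0.22466
At α=0.05: p ≥ α → fail to reject H₀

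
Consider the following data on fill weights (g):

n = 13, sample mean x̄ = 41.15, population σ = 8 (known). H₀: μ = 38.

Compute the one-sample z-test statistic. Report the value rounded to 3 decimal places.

test statistic = 1.420

SE = σ/√n = 8/√13 = 2.2188
z = (x̄−μ₀)/SE = (41.15−38)/2.2188 = 1.4197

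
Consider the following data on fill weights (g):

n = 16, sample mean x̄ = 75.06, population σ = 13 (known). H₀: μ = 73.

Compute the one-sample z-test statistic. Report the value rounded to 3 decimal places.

test statistic = 0.634

SE = σ/√n = 13/√16 = 3.2500
z = (x̄−μ₀)/SE = (75.06−73)/3.2500 = 0.6338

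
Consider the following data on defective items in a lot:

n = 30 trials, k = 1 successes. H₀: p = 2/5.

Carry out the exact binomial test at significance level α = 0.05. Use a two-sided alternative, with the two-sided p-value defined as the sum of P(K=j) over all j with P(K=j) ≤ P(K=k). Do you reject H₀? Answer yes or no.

Exact binomial: n=30, k=1, p₀=2/5=0.4000
P(X=j) = C(n,j)·p₀^j·(1−p₀)^(n−j); p = Σ P(X=j) over j with P(X=j) ≤ P(X=1)
p-value (two-sided) = 0.00001
At α=0.05: p < α → reject H₀

reject H₀: yes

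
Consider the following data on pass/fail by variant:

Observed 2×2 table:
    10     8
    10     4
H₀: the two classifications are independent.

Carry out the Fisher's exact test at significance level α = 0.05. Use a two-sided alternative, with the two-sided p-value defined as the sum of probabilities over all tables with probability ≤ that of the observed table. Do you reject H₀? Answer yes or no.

reject H₀: no

Margins: r₁=18, r₂=14, c₁=20, c₂=12, n=32
p_obs = C(18,10)·C(14,10)/C(32,20); sum pmf over tables with pmf ≤ p_obs
p-value (two-sided) = 0.47093
At α=0.05: p ≥ α → fail to reject H₀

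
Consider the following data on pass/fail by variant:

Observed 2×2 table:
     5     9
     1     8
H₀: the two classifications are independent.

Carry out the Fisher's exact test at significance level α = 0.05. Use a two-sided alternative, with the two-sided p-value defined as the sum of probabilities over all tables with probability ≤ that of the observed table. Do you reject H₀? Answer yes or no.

reject H₀: no

Margins: r₁=14, r₂=9, c₁=6, c₂=17, n=23
p_obs = C(14,5)·C(9,1)/C(23,6); sum pmf over tables with pmf ≤ p_obs
p-value (two-sided) = 0.34013
At α=0.05: p ≥ α → fail to reject H₀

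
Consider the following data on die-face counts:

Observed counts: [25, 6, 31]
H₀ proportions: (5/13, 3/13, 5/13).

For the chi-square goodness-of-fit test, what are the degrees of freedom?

df = k − 1 = 3 − 1 = 2

degrees of freedom = 2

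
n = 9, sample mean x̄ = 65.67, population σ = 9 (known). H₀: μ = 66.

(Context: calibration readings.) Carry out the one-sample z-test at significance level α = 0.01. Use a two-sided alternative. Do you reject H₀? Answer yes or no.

reject H₀: no

SE = σ/√n = 9/√9 = 3.0000
z = (x̄−μ₀)/SE = (65.67−66)/3.0000 = -0.1100
p-value (two-sided) = 0.91241
At α=0.01: p ≥ α → fail to reject H₀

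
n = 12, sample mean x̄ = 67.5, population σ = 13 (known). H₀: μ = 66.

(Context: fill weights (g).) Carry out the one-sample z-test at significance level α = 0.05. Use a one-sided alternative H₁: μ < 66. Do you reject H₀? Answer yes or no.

reject H₀: no

SE = σ/√n = 13/√12 = 3.7528
z = (x̄−μ₀)/SE = (67.5−66)/3.7528 = 0.3997
p-value (one-sided, H₁ less) = 0.65531
At α=0.05: p ≥ α → fail to reject H₀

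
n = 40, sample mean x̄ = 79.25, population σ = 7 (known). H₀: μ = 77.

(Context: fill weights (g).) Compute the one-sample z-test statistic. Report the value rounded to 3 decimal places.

test statistic = 2.033

SE = σ/√n = 7/√40 = 1.1068
z = (x̄−μ₀)/SE = (79.25−77)/1.1068 = 2.0329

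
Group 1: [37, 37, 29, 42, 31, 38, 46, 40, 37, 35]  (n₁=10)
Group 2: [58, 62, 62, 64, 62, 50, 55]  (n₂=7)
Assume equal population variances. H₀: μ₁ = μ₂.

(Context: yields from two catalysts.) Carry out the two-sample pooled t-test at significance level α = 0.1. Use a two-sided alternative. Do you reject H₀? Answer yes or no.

x̄₁=37.200, s₁=4.940, n₁=10
x̄₂=59.000, s₂=5.000, n₂=7
s_p² = [9·4.940² + 6·5.000²]/15 = 24.6400
SE = √(s_p²·(1/10+1/7)) = 2.4462
t = (37.200−59.000)/2.4462 = -8.9117
df = 15
p-value (two-sided) = 0.00000
At α=0.1: p < α → reject H₀

reject H₀: yes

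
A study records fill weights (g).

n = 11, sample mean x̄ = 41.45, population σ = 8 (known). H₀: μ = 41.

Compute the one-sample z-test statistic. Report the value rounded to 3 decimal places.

test statistic = 0.187

SE = σ/√n = 8/√11 = 2.4121
z = (x̄−μ₀)/SE = (41.45−41)/2.4121 = 0.1866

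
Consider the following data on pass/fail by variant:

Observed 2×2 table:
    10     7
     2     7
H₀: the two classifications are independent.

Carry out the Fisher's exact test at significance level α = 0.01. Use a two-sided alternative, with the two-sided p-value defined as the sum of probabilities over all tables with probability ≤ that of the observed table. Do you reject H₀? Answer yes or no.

Margins: r₁=17, r₂=9, c₁=12, c₂=14, n=26
p_obs = C(17,10)·C(9,2)/C(26,12); sum pmf over tables with pmf ≤ p_obs
p-value (two-sided) = 0.11002
At α=0.01: p ≥ α → fail to reject H₀

reject H₀: no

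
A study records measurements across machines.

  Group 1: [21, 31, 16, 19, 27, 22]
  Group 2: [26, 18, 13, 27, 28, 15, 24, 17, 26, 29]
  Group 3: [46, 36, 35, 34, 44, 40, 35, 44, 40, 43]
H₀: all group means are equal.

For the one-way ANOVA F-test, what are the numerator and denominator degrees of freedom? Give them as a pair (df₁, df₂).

k = 3 groups, N = 26 total
df = (k−1, N−k) = (3−1, 26−3) = (2, 23)

degrees of freedom = [2, 23]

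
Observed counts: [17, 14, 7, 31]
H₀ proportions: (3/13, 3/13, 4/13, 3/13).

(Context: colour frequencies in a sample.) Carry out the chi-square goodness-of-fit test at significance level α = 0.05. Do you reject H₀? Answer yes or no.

n = 69; E_i = n·p_i = [15.92, 15.92, 21.23, 15.92]
χ² = (17−15.92)²/15.92 + (14−15.92)²/15.92 + (7−21.23)²/21.23 + (31−15.92)²/15.92 = 24.1196
df = 3
p-value (upper-tail) = 0.00002
At α=0.05: p < α → reject H₀

reject H₀: yes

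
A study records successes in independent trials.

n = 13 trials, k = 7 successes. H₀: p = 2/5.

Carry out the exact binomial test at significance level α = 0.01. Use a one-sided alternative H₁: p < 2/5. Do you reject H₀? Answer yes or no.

reject H₀: no

Exact binomial: n=13, k=7, p₀=2/5=0.4000
P(X≤7) from Σ C(n,i)·p₀^i·(1−p₀)^(n−i)
p-value (one-sided, H₁ less) = 0.90233
At α=0.01: p ≥ α → fail to reject H₀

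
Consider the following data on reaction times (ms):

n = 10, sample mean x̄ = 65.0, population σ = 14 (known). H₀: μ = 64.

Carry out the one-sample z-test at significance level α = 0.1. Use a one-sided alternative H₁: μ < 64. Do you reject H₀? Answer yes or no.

reject H₀: no

SE = σ/√n = 14/√10 = 4.4272
z = (x̄−μ₀)/SE = (65.0−64)/4.4272 = 0.2259
p-value (one-sided, H₁ less) = 0.58935
At α=0.1: p ≥ α → fail to reject H₀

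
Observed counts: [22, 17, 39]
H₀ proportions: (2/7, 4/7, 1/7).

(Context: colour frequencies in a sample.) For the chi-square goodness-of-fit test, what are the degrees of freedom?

df = k − 1 = 3 − 1 = 2

degrees of freedom = 2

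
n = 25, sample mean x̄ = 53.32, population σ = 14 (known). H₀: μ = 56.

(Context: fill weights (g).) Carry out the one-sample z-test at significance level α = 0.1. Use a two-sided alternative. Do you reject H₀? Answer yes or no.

reject H₀: no

SE = σ/√n = 14/√25 = 2.8000
z = (x̄−μ₀)/SE = (53.32−56)/2.8000 = -0.9571
p-value (two-sided) = 0.33850
At α=0.1: p ≥ α → fail to reject H₀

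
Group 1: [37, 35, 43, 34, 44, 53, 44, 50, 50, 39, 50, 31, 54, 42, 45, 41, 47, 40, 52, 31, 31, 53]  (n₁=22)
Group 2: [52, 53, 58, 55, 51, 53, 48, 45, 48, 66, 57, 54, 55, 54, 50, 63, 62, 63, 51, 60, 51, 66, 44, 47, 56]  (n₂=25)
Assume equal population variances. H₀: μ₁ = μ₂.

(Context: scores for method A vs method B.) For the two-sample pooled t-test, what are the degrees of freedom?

df = n₁ + n₂ − 2 = 22 + 25 − 2 = 45

degrees of freedom = 45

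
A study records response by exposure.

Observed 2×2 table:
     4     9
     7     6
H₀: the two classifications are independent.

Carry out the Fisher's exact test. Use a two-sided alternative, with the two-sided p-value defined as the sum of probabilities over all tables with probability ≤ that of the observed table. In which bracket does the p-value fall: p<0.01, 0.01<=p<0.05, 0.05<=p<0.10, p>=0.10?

p-value bracket: p>=0.10

Margins: r₁=13, r₂=13, c₁=11, c₂=15, n=26
p_obs = C(13,4)·C(13,7)/C(26,11); sum pmf over tables with pmf ≤ p_obs
p-value (two-sided) = 0.42831
→ bracket: p>=0.10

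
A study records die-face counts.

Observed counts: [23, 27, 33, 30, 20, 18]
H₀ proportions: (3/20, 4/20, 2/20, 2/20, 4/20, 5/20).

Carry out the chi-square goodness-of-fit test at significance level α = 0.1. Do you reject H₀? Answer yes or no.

n = 151; E_i = n·p_i = [22.65, 30.20, 15.10, 15.10, 30.20, 37.75]
χ² = (23−22.65)²/22.65 + (27−30.20)²/30.20 + (33−15.10)²/15.10 + (30−15.10)²/15.10 + (20−30.20)²/30.20 + (18−37.75)²/37.75 = 50.0442
df = 5
p-value (upper-tail) = 0.00000
At α=0.1: p < α → reject H₀

reject H₀: yes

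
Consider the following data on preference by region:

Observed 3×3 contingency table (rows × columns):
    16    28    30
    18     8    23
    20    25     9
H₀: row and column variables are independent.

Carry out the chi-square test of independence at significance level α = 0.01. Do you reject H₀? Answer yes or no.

reject H₀: yes

Row totals [74, 49, 54], col totals [54, 61, 62], n=177
χ² = (16−22.58)²/22.58 + (28−25.50)²/25.50 + (30−25.92)²/25.92 + (18−14.95)²/14.95 + (8−16.89)²/16.89 + (23−17.16)²/17.16 + (20−16.47)²/16.47 + (25−18.61)²/18.61 + (9−18.92)²/18.92 = 18.2319
df = 4
p-value (upper-tail) = 0.00111
At α=0.01: p < α → reject H₀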